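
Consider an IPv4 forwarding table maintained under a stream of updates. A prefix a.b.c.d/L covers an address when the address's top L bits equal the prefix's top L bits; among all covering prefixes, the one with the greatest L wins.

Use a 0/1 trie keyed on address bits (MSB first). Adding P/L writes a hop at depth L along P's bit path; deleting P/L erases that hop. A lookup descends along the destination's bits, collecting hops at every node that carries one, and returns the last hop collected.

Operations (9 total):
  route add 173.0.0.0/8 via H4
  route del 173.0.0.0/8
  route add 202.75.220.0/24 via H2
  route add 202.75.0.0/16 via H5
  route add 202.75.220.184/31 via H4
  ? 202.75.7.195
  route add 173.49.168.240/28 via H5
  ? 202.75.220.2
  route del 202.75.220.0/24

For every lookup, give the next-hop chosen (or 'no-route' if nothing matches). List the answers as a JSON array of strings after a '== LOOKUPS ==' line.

Process each operation:
  add 173.0.0.0/8 -> H4 at depth 8
  - 173.0.0.0/8 clear@8
  add 202.75.220.0/24 -> H2 at depth 24
  add 202.75.0.0/16 -> H5 at depth 16
  add 202.75.220.184/31 -> H4 at depth 31
  lookup 202.75.7.195: bits 1100101001001011 walk d0:-→d1:-→d2:-→d3:-→d4:-→d5:-→d6:-→d7:-→d8:-→d9:-→d10:-→d11:-→d12:-→d13:-→d14:-→d15:-→d16:H5 -> H5
  add 173.49.168.240/28 -> H5 at depth 28
  lookup 202.75.220.2: bits 110010100100101111011100 walk d0:-→d1:-→d2:-→d3:-→d4:-→d5:-→d6:-→d7:-→d8:-→d9:-→d10:-→d11:-→d12:-→d13:-→d14:-→d15:-→d16:H5→d17:-→d18:-→d19:-→d20:-→d21:-→d22:-→d23:-→d24:H2 -> H2
  - 202.75.220.0/24 clear@24

== LOOKUPS ==
["H5","H2"]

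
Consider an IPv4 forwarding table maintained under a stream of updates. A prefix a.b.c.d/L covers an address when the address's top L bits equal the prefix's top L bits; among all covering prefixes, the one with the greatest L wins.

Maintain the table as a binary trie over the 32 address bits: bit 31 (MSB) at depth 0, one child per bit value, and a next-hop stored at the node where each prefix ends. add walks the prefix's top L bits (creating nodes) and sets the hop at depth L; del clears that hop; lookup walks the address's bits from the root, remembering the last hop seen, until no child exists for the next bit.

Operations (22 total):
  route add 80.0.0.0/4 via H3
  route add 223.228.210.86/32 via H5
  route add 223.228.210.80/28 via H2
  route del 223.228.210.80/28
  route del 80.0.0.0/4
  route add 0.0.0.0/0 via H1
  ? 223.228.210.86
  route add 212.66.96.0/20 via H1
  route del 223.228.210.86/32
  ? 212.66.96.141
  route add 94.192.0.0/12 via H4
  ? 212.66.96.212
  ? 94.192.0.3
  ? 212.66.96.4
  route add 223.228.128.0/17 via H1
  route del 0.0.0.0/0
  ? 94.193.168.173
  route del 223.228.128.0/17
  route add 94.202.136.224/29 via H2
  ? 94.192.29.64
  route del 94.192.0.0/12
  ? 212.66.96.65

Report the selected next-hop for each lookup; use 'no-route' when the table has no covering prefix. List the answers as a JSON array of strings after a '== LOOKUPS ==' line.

Apply in order:
  add 80.0.0.0/4 -> H3 at depth 4
  add 223.228.210.86/32 -> H5 at depth 32
  add 223.228.210.80/28 -> H2 at depth 28
  del 223.228.210.80/28 (clear depth 28)
  del 80.0.0.0/4 (clear depth 4)
  add 0.0.0.0/0 -> H1 at depth 0
  Q 223.228.210.86: descend 11011111111001001101001001010110 ; hops seen [H1,H5] ; pick H5
  add 212.66.96.0/20 -> H1 at depth 20
  del 223.228.210.86/32 (clear depth 32)
  Q 212.66.96.141: descend 11010100010000100110 ; hops seen [H1,H1] ; pick H1
  add 94.192.0.0/12 -> H4 at depth 12
  Q 212.66.96.212: descend 11010100010000100110 ; hops seen [H1,H1] ; pick H1
  Q 94.192.0.3: descend 010111101100 ; hops seen [H1,H4] ; pick H4
  Q 212.66.96.4: descend 11010100010000100110 ; hops seen [H1,H1] ; pick H1
  add 223.228.128.0/17 -> H1 at depth 17
  del 0.0.0.0/0 (clear depth 0)
  Q 94.193.168.173: descend 010111101100 ; hops seen [H4] ; pick H4
  del 223.228.128.0/17 (clear depth 17)
  add 94.202.136.224/29 -> H2 at depth 29
  Q 94.192.29.64: descend 010111101100 ; hops seen [H4] ; pick H4
  del 94.192.0.0/12 (clear depth 12)
  Q 212.66.96.65: descend 11010100010000100110 ; hops seen [H1] ; pick H1

== LOOKUPS ==
["H5","H1","H1","H4","H1","H4","H4","H1"]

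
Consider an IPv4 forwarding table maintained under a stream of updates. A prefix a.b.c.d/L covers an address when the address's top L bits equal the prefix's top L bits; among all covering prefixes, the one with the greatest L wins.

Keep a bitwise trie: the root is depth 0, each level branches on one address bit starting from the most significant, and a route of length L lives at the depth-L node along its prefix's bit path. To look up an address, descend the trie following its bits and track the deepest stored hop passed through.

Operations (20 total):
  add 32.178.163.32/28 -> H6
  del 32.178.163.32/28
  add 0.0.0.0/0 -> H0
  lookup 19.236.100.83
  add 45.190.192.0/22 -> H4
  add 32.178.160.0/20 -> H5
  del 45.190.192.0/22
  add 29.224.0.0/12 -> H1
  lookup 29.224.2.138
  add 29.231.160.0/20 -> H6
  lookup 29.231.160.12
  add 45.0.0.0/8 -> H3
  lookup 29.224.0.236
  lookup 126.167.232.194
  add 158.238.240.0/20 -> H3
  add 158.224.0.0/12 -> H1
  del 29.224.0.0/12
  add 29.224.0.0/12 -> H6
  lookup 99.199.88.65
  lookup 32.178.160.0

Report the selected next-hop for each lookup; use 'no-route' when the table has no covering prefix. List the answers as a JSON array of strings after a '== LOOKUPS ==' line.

Trace:
  add 32.178.163.32/28 -> H6 at depth 28
  - 32.178.163.32/28 clear@28
  add 0.0.0.0/0 -> H0 at depth 0
  ? 19.236.100.83  path d0:H0→d1:-→d2:-  best=H0
  add 45.190.192.0/22 -> H4 at depth 22
  add 32.178.160.0/20 -> H5 at depth 20
  - 45.190.192.0/22 clear@22
  add 29.224.0.0/12 -> H1 at depth 12
  ? 29.224.2.138  path d0:H0→d1:-→d2:-→d3:-→d4:-→d5:-→d6:-→d7:-→d8:-→d9:-→d10:-→d11:-→d12:H1  best=H1
  add 29.231.160.0/20 -> H6 at depth 20
  ? 29.231.160.12  path d0:H0→d1:-→d2:-→d3:-→d4:-→d5:-→d6:-→d7:-→d8:-→d9:-→d10:-→d11:-→d12:H1→d13:-→d14:-→d15:-→d16:-→d17:-→d18:-→d19:-→d20:H6  best=H6
  add 45.0.0.0/8 -> H3 at depth 8
  ? 29.224.0.236  path d0:H0→d1:-→d2:-→d3:-→d4:-→d5:-→d6:-→d7:-→d8:-→d9:-→d10:-→d11:-→d12:H1→d13:-  best=H1
  ? 126.167.232.194  path d0:H0→d1:-  best=H0
  add 158.238.240.0/20 -> H3 at depth 20
  add 158.224.0.0/12 -> H1 at depth 12
  - 29.224.0.0/12 clear@12
  add 29.224.0.0/12 -> H6 at depth 12
  ? 99.199.88.65  path d0:H0→d1:-  best=H0
  ? 32.178.160.0  path d0:H0→d1:-→d2:-→d3:-→d4:-→d5:-→d6:-→d7:-→d8:-→d9:-→d10:-→d11:-→d12:-→d13:-→d14:-→d15:-→d16:-→d17:-→d18:-→d19:-→d20:H5→d21:-→d22:-  best=H5

== LOOKUPS ==
["H0","H1","H6","H1","H0","H0","H5"]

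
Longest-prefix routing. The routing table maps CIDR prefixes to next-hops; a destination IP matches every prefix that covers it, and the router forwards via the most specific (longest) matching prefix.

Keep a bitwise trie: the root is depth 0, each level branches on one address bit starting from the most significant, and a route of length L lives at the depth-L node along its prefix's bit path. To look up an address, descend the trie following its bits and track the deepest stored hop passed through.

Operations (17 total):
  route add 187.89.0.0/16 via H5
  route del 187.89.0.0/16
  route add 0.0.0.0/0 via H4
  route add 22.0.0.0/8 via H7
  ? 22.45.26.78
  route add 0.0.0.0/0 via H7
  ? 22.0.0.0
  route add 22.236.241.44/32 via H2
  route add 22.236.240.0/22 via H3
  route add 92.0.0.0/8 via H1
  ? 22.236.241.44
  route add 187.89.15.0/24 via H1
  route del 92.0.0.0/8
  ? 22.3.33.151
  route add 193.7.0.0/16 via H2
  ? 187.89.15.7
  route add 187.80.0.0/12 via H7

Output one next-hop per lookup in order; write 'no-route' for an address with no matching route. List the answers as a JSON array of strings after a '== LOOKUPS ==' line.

Process each operation:
  + 187.89.0.0/16 (H5) depth=16
  - 187.89.0.0/16 clear@16
  + 0.0.0.0/0 (H4) depth=0
  + 22.0.0.0/8 (H7) depth=8
  ? 22.45.26.78  path d0:H4→d1:-→d2:-→d3:-→d4:-→d5:-→d6:-→d7:-→d8:H7  best=H7
  + 0.0.0.0/0 (H7) depth=0
  ? 22.0.0.0  path d0:H7→d1:-→d2:-→d3:-→d4:-→d5:-→d6:-→d7:-→d8:H7  best=H7
  + 22.236.241.44/32 (H2) depth=32
  + 22.236.240.0/22 (H3) depth=22
  + 92.0.0.0/8 (H1) depth=8
  ? 22.236.241.44  path d0:H7→d1:-→d2:-→d3:-→d4:-→d5:-→d6:-→d7:-→d8:H7→d9:-→d10:-→d11:-→d12:-→d13:-→d14:-→d15:-→d16:-→d17:-→d18:-→d19:-→d20:-→d21:-→d22:H3→d23:-→d24:-→d25:-→d26:-→d27:-→d28:-→d29:-→d30:-→d31:-→d32:H2  best=H2
  + 187.89.15.0/24 (H1) depth=24
  - 92.0.0.0/8 clear@8
  ? 22.3.33.151  path d0:H7→d1:-→d2:-→d3:-→d4:-→d5:-→d6:-→d7:-→d8:H7  best=H7
  + 193.7.0.0/16 (H2) depth=16
  ? 187.89.15.7  path d0:H7→d1:-→d2:-→d3:-→d4:-→d5:-→d6:-→d7:-→d8:-→d9:-→d10:-→d11:-→d12:-→d13:-→d14:-→d15:-→d16:-→d17:-→d18:-→d19:-→d20:-→d21:-→d22:-→d23:-→d24:H1  best=H1
  + 187.80.0.0/12 (H7) depth=12

== LOOKUPS ==
["H7","H7","H2","H7","H1"]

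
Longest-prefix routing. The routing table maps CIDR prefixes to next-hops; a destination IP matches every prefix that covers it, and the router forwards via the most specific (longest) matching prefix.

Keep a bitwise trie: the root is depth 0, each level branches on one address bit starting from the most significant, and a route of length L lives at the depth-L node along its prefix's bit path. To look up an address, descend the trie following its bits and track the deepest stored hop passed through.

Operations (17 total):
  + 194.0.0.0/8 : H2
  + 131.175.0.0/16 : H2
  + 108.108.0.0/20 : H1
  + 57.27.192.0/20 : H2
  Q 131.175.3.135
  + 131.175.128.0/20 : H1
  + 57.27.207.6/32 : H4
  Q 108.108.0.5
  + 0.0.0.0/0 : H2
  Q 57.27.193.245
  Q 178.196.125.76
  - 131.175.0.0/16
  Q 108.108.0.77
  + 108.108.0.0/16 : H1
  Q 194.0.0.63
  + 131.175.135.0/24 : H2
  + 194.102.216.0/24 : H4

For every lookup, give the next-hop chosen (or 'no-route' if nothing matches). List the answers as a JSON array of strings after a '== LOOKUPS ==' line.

Process each operation:
  add 194.0.0.0/8 -> H2 at depth 8
  add 131.175.0.0/16 -> H2 at depth 16
  add 108.108.0.0/20 -> H1 at depth 20
  add 57.27.192.0/20 -> H2 at depth 20
  Q 131.175.3.135: descend 1000001110101111 ; hops seen [H2] ; pick H2
  add 131.175.128.0/20 -> H1 at depth 20
  add 57.27.207.6/32 -> H4 at depth 32
  Q 108.108.0.5: descend 01101100011011000000 ; hops seen [H1] ; pick H1
  add 0.0.0.0/0 -> H2 at depth 0
  Q 57.27.193.245: descend 00111001000110111100 ; hops seen [H2,H2] ; pick H2
  Q 178.196.125.76: descend 10 ; hops seen [H2] ; pick H2
  - 131.175.0.0/16 clear@16
  Q 108.108.0.77: descend 01101100011011000000 ; hops seen [H2,H1] ; pick H1
  add 108.108.0.0/16 -> H1 at depth 16
  Q 194.0.0.63: descend 11000010 ; hops seen [H2,H2] ; pick H2
  add 131.175.135.0/24 -> H2 at depth 24
  add 194.102.216.0/24 -> H4 at depth 24

== LOOKUPS ==
["H2","H1","H2","H2","H1","H2"]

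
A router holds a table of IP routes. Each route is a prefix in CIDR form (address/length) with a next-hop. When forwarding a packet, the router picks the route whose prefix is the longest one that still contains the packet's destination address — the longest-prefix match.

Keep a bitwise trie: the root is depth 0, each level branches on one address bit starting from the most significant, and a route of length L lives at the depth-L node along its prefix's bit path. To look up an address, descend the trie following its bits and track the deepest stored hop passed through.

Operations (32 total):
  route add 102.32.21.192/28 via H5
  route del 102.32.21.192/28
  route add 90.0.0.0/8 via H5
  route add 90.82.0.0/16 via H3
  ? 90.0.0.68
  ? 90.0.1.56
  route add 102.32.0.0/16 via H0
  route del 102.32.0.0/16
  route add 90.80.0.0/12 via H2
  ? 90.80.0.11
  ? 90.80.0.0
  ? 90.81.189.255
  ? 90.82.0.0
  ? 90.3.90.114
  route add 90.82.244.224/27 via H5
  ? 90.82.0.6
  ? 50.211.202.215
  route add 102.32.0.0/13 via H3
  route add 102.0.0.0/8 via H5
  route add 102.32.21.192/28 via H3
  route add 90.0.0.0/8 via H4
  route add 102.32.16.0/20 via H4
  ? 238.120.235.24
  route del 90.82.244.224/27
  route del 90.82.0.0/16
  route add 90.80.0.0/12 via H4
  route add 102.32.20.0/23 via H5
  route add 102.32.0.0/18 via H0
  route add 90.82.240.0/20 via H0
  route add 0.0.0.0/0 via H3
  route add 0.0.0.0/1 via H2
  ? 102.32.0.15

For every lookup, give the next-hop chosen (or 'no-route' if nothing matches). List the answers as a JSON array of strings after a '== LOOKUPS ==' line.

Trace:
  + 102.32.21.192/28 (H5) depth=28
  del 102.32.21.192/28 (clear depth 28)
  + 90.0.0.0/8 (H5) depth=8
  + 90.82.0.0/16 (H3) depth=16
  ? 90.0.0.68  path d0:-→d1:-→d2:-→d3:-→d4:-→d5:-→d6:-→d7:-→d8:H5→d9:-  best=H5
  ? 90.0.1.56  path d0:-→d1:-→d2:-→d3:-→d4:-→d5:-→d6:-→d7:-→d8:H5→d9:-  best=H5
  + 102.32.0.0/16 (H0) depth=16
  del 102.32.0.0/16 (clear depth 16)
  + 90.80.0.0/12 (H2) depth=12
  ? 90.80.0.11  path d0:-→d1:-→d2:-→d3:-→d4:-→d5:-→d6:-→d7:-→d8:H5→d9:-→d10:-→d11:-→d12:H2→d13:-→d14:-  best=H2
  ? 90.80.0.0  path d0:-→d1:-→d2:-→d3:-→d4:-→d5:-→d6:-→d7:-→d8:H5→d9:-→d10:-→d11:-→d12:H2→d13:-→d14:-  best=H2
  ? 90.81.189.255  path d0:-→d1:-→d2:-→d3:-→d4:-→d5:-→d6:-→d7:-→d8:H5→d9:-→d10:-→d11:-→d12:H2→d13:-→d14:-  best=H2
  ? 90.82.0.0  path d0:-→d1:-→d2:-→d3:-→d4:-→d5:-→d6:-→d7:-→d8:H5→d9:-→d10:-→d11:-→d12:H2→d13:-→d14:-→d15:-→d16:H3  best=H3
  ? 90.3.90.114  path d0:-→d1:-→d2:-→d3:-→d4:-→d5:-→d6:-→d7:-→d8:H5→d9:-  best=H5
  + 90.82.244.224/27 (H5) depth=27
  ? 90.82.0.6  path d0:-→d1:-→d2:-→d3:-→d4:-→d5:-→d6:-→d7:-→d8:H5→d9:-→d10:-→d11:-→d12:H2→d13:-→d14:-→d15:-→d16:H3  best=H3
  ? 50.211.202.215  path d0:-→d1:-  best=no-route
  + 102.32.0.0/13 (H3) depth=13
  + 102.0.0.0/8 (H5) depth=8
  + 102.32.21.192/28 (H3) depth=28
  + 90.0.0.0/8 (H4) depth=8
  + 102.32.16.0/20 (H4) depth=20
  ? 238.120.235.24  path d0:-  best=no-route
  del 90.82.244.224/27 (clear depth 27)
  del 90.82.0.0/16 (clear depth 16)
  + 90.80.0.0/12 (H4) depth=12
  + 102.32.20.0/23 (H5) depth=23
  + 102.32.0.0/18 (H0) depth=18
  + 90.82.240.0/20 (H0) depth=20
  + 0.0.0.0/0 (H3) depth=0
  + 0.0.0.0/1 (H2) depth=1
  ? 102.32.0.15  path d0:H3→d1:H2→d2:-→d3:-→d4:-→d5:-→d6:-→d7:-→d8:H5→d9:-→d10:-→d11:-→d12:-→d13:H3→d14:-→d15:-→d16:-→d17:-→d18:H0→d19:-  best=H0

== LOOKUPS ==
["H5","H5","H2","H2","H2","H3","H5","H3","no-route","no-route","H0"]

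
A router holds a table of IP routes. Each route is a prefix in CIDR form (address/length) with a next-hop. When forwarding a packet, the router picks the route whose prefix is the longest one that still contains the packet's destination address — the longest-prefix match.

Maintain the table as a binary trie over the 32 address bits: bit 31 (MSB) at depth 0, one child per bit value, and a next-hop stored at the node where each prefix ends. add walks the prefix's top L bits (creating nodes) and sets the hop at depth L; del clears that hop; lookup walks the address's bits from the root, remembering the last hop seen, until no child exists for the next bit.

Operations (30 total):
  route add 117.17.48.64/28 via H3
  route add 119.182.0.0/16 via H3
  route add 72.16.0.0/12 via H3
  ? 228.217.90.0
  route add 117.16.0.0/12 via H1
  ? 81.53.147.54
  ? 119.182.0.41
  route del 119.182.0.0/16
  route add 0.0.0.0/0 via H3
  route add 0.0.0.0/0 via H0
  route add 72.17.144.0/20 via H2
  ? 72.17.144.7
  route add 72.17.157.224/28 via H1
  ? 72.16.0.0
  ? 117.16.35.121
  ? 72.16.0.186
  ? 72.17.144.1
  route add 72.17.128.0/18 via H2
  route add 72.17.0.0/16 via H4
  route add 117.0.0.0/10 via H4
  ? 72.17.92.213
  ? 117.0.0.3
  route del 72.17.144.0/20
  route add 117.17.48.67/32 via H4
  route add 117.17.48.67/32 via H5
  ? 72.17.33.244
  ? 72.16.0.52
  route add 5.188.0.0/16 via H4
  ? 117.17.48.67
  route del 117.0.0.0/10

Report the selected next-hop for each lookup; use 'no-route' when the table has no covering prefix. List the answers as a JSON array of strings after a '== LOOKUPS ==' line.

Apply in order:
  + 117.17.48.64/28 (H3) depth=28
  + 119.182.0.0/16 (H3) depth=16
  + 72.16.0.0/12 (H3) depth=12
  Q 228.217.90.0: descend ε ; hops seen [∅] ; pick no-route
  + 117.16.0.0/12 (H1) depth=12
  Q 81.53.147.54: descend 010 ; hops seen [∅] ; pick no-route
  Q 119.182.0.41: descend 0111011110110110 ; hops seen [H3] ; pick H3
  del 119.182.0.0/16 (clear depth 16)
  + 0.0.0.0/0 (H3) depth=0
  + 0.0.0.0/0 (H0) depth=0
  + 72.17.144.0/20 (H2) depth=20
  Q 72.17.144.7: descend 01001000000100011001 ; hops seen [H0,H3,H2] ; pick H2
  + 72.17.157.224/28 (H1) depth=28
  Q 72.16.0.0: descend 010010000001000 ; hops seen [H0,H3] ; pick H3
  Q 117.16.35.121: descend 011101010001000 ; hops seen [H0,H1] ; pick H1
  Q 72.16.0.186: descend 010010000001000 ; hops seen [H0,H3] ; pick H3
  Q 72.17.144.1: descend 01001000000100011001 ; hops seen [H0,H3,H2] ; pick H2
  + 72.17.128.0/18 (H2) depth=18
  + 72.17.0.0/16 (H4) depth=16
  + 117.0.0.0/10 (H4) depth=10
  Q 72.17.92.213: descend 0100100000010001 ; hops seen [H0,H3,H4] ; pick H4
  Q 117.0.0.3: descend 01110101000 ; hops seen [H0,H4] ; pick H4
  del 72.17.144.0/20 (clear depth 20)
  + 117.17.48.67/32 (H4) depth=32
  + 117.17.48.67/32 (H5) depth=32
  Q 72.17.33.244: descend 0100100000010001 ; hops seen [H0,H3,H4] ; pick H4
  Q 72.16.0.52: descend 010010000001000 ; hops seen [H0,H3] ; pick H3
  + 5.188.0.0/16 (H4) depth=16
  Q 117.17.48.67: descend 01110101000100010011000001000011 ; hops seen [H0,H4,H1,H3,H5] ; pick H5
  del 117.0.0.0/10 (clear depth 10)

== LOOKUPS ==
["no-route","no-route","H3","H2","H3","H1","H3","H2","H4","H4","H4","H3","H5"]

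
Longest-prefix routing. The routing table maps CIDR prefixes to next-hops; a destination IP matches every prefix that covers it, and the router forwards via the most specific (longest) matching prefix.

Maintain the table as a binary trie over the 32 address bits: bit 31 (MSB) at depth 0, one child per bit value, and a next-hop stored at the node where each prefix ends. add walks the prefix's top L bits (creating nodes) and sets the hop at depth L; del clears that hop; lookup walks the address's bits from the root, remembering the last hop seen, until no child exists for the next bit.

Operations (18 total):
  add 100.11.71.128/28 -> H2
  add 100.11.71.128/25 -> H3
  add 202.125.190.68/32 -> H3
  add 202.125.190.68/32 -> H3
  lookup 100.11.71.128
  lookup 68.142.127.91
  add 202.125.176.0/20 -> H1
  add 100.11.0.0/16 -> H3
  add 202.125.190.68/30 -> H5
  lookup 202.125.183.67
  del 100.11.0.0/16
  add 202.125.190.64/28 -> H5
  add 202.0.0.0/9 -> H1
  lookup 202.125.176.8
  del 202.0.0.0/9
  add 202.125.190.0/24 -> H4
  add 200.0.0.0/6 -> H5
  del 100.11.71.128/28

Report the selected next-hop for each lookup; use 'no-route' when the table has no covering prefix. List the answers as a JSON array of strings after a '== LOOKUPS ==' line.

Process each operation:
  + 100.11.71.128/28 (H2) depth=28
  + 100.11.71.128/25 (H3) depth=25
  + 202.125.190.68/32 (H3) depth=32
  + 202.125.190.68/32 (H3) depth=32
  lookup 100.11.71.128: bits 0110010000001011010001111000 walk d0:-→d1:-→d2:-→d3:-→d4:-→d5:-→d6:-→d7:-→d8:-→d9:-→d10:-→d11:-→d12:-→d13:-→d14:-→d15:-→d16:-→d17:-→d18:-→d19:-→d20:-→d21:-→d22:-→d23:-→d24:-→d25:H3→d26:-→d27:-→d28:H2 -> H2
  lookup 68.142.127.91: bits 01 walk d0:-→d1:-→d2:- -> no-route
  + 202.125.176.0/20 (H1) depth=20
  + 100.11.0.0/16 (H3) depth=16
  + 202.125.190.68/30 (H5) depth=30
  lookup 202.125.183.67: bits 11001010011111011011 walk d0:-→d1:-→d2:-→d3:-→d4:-→d5:-→d6:-→d7:-→d8:-→d9:-→d10:-→d11:-→d12:-→d13:-→d14:-→d15:-→d16:-→d17:-→d18:-→d19:-→d20:H1 -> H1
  - 100.11.0.0/16 clear@16
  + 202.125.190.64/28 (H5) depth=28
  + 202.0.0.0/9 (H1) depth=9
  lookup 202.125.176.8: bits 11001010011111011011 walk d0:-→d1:-→d2:-→d3:-→d4:-→d5:-→d6:-→d7:-→d8:-→d9:H1→d10:-→d11:-→d12:-→d13:-→d14:-→d15:-→d16:-→d17:-→d18:-→d19:-→d20:H1 -> H1
  - 202.0.0.0/9 clear@9
  + 202.125.190.0/24 (H4) depth=24
  + 200.0.0.0/6 (H5) depth=6
  - 100.11.71.128/28 clear@28

== LOOKUPS ==
["H2","no-route","H1","H1"]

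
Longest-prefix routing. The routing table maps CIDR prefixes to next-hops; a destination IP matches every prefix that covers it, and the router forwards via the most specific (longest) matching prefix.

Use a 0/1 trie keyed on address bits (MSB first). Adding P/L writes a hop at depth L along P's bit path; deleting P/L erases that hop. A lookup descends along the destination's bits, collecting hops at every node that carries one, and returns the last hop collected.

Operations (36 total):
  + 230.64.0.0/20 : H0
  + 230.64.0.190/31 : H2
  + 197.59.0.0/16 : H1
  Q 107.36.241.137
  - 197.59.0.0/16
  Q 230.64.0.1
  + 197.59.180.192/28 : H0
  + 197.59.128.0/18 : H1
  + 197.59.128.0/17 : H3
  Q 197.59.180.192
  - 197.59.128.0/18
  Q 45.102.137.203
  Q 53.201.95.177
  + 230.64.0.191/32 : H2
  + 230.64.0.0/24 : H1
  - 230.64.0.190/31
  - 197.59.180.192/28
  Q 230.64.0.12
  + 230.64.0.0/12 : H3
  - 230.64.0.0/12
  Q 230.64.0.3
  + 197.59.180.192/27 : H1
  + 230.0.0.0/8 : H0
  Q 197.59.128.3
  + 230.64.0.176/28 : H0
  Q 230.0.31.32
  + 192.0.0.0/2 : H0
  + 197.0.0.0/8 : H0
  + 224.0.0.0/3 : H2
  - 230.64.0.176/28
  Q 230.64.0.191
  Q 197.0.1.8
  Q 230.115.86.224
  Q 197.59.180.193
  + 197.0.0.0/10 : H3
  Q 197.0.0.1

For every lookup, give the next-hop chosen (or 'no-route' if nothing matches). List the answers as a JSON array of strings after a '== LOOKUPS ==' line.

Apply in order:
  + 230.64.0.0/20 (H0) depth=20
  + 230.64.0.190/31 (H2) depth=31
  + 197.59.0.0/16 (H1) depth=16
  Q 107.36.241.137: descend ε ; hops seen [∅] ; pick no-route
  del 197.59.0.0/16 (clear depth 16)
  Q 230.64.0.1: descend 111001100100000000000000 ; hops seen [H0] ; pick H0
  + 197.59.180.192/28 (H0) depth=28
  + 197.59.128.0/18 (H1) depth=18
  + 197.59.128.0/17 (H3) depth=17
  Q 197.59.180.192: descend 1100010100111011101101001100 ; hops seen [H3,H1,H0] ; pick H0
  del 197.59.128.0/18 (clear depth 18)
  Q 45.102.137.203: descend ε ; hops seen [∅] ; pick no-route
  Q 53.201.95.177: descend ε ; hops seen [∅] ; pick no-route
  + 230.64.0.191/32 (H2) depth=32
  + 230.64.0.0/24 (H1) depth=24
  del 230.64.0.190/31 (clear depth 31)
  del 197.59.180.192/28 (clear depth 28)
  Q 230.64.0.12: descend 111001100100000000000000 ; hops seen [H0,H1] ; pick H1
  + 230.64.0.0/12 (H3) depth=12
  del 230.64.0.0/12 (clear depth 12)
  Q 230.64.0.3: descend 111001100100000000000000 ; hops seen [H0,H1] ; pick H1
  + 197.59.180.192/27 (H1) depth=27
  + 230.0.0.0/8 (H0) depth=8
  Q 197.59.128.3: descend 110001010011101110 ; hops seen [H3] ; pick H3
  + 230.64.0.176/28 (H0) depth=28
  Q 230.0.31.32: descend 111001100 ; hops seen [H0] ; pick H0
  + 192.0.0.0/2 (H0) depth=2
  + 197.0.0.0/8 (H0) depth=8
  + 224.0.0.0/3 (H2) depth=3
  del 230.64.0.176/28 (clear depth 28)
  Q 230.64.0.191: descend 11100110010000000000000010111111 ; hops seen [H0,H2,H0,H0,H1,H2] ; pick H2
  Q 197.0.1.8: descend 1100010100 ; hops seen [H0,H0] ; pick H0
  Q 230.115.86.224: descend 1110011001 ; hops seen [H0,H2,H0] ; pick H0
  Q 197.59.180.193: descend 1100010100111011101101001100 ; hops seen [H0,H0,H3,H1] ; pick H1
  + 197.0.0.0/10 (H3) depth=10
  Q 197.0.0.1: descend 1100010100 ; hops seen [H0,H0,H3] ; pick H3

== LOOKUPS ==
["no-route","H0","H0","no-route","no-route","H1","H1","H3","H0","H2","H0","H0","H1","H3"]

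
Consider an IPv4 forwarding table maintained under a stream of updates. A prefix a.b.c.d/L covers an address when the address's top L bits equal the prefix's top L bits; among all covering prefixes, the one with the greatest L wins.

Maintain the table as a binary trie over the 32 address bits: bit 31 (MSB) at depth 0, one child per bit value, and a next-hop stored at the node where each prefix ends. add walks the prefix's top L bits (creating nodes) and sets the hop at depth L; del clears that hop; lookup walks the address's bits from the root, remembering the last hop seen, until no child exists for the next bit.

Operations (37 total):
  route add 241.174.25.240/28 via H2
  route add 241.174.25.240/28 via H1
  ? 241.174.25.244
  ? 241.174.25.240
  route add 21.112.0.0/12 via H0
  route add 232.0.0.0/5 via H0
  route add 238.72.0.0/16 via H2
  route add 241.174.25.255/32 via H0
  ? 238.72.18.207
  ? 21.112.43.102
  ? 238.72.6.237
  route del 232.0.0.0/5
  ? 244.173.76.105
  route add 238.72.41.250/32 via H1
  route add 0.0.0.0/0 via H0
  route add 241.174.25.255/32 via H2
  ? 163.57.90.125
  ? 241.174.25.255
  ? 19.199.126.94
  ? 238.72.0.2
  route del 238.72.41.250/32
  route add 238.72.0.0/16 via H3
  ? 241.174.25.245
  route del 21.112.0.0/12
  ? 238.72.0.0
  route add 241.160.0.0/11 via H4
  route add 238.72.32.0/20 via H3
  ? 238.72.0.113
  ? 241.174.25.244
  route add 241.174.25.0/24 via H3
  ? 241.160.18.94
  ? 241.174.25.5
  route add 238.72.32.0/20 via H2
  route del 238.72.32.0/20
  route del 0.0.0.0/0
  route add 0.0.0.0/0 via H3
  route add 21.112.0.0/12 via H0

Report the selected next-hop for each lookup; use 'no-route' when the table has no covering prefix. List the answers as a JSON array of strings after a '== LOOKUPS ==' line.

Trace:
  add 241.174.25.240/28 -> H2 at depth 28
  add 241.174.25.240/28 -> H1 at depth 28
  ? 241.174.25.244  path d0:-→d1:-→d2:-→d3:-→d4:-→d5:-→d6:-→d7:-→d8:-→d9:-→d10:-→d11:-→d12:-→d13:-→d14:-→d15:-→d16:-→d17:-→d18:-→d19:-→d20:-→d21:-→d22:-→d23:-→d24:-→d25:-→d26:-→d27:-→d28:H1  best=H1
  ? 241.174.25.240  path d0:-→d1:-→d2:-→d3:-→d4:-→d5:-→d6:-→d7:-→d8:-→d9:-→d10:-→d11:-→d12:-→d13:-→d14:-→d15:-→d16:-→d17:-→d18:-→d19:-→d20:-→d21:-→d22:-→d23:-→d24:-→d25:-→d26:-→d27:-→d28:H1  best=H1
  add 21.112.0.0/12 -> H0 at depth 12
  add 232.0.0.0/5 -> H0 at depth 5
  add 238.72.0.0/16 -> H2 at depth 16
  add 241.174.25.255/32 -> H0 at depth 32
  ? 238.72.18.207  path d0:-→d1:-→d2:-→d3:-→d4:-→d5:H0→d6:-→d7:-→d8:-→d9:-→d10:-→d11:-→d12:-→d13:-→d14:-→d15:-→d16:H2  best=H2
  ? 21.112.43.102  path d0:-→d1:-→d2:-→d3:-→d4:-→d5:-→d6:-→d7:-→d8:-→d9:-→d10:-→d11:-→d12:H0  best=H0
  ? 238.72.6.237  path d0:-→d1:-→d2:-→d3:-→d4:-→d5:H0→d6:-→d7:-→d8:-→d9:-→d10:-→d11:-→d12:-→d13:-→d14:-→d15:-→d16:H2  best=H2
  del 232.0.0.0/5 (clear depth 5)
  ? 244.173.76.105  path d0:-→d1:-→d2:-→d3:-→d4:-→d5:-  best=no-route
  add 238.72.41.250/32 -> H1 at depth 32
  add 0.0.0.0/0 -> H0 at depth 0
  add 241.174.25.255/32 -> H2 at depth 32
  ? 163.57.90.125  path d0:H0→d1:-  best=H0
  ? 241.174.25.255  path d0:H0→d1:-→d2:-→d3:-→d4:-→d5:-→d6:-→d7:-→d8:-→d9:-→d10:-→d11:-→d12:-→d13:-→d14:-→d15:-→d16:-→d17:-→d18:-→d19:-→d20:-→d21:-→d22:-→d23:-→d24:-→d25:-→d26:-→d27:-→d28:H1→d29:-→d30:-→d31:-→d32:H2  best=H2
  ? 19.199.126.94  path d0:H0→d1:-→d2:-→d3:-→d4:-→d5:-  best=H0
  ? 238.72.0.2  path d0:H0→d1:-→d2:-→d3:-→d4:-→d5:-→d6:-→d7:-→d8:-→d9:-→d10:-→d11:-→d12:-→d13:-→d14:-→d15:-→d16:H2→d17:-→d18:-  best=H2
  del 238.72.41.250/32 (clear depth 32)
  add 238.72.0.0/16 -> H3 at depth 16
  ? 241.174.25.245  path d0:H0→d1:-→d2:-→d3:-→d4:-→d5:-→d6:-→d7:-→d8:-→d9:-→d10:-→d11:-→d12:-→d13:-→d14:-→d15:-→d16:-→d17:-→d18:-→d19:-→d20:-→d21:-→d22:-→d23:-→d24:-→d25:-→d26:-→d27:-→d28:H1  best=H1
  del 21.112.0.0/12 (clear depth 12)
  ? 238.72.0.0  path d0:H0→d1:-→d2:-→d3:-→d4:-→d5:-→d6:-→d7:-→d8:-→d9:-→d10:-→d11:-→d12:-→d13:-→d14:-→d15:-→d16:H3→d17:-→d18:-  best=H3
  add 241.160.0.0/11 -> H4 at depth 11
  add 238.72.32.0/20 -> H3 at depth 20
  ? 238.72.0.113  path d0:H0→d1:-→d2:-→d3:-→d4:-→d5:-→d6:-→d7:-→d8:-→d9:-→d10:-→d11:-→d12:-→d13:-→d14:-→d15:-→d16:H3→d17:-→d18:-  best=H3
  ? 241.174.25.244  path d0:H0→d1:-→d2:-→d3:-→d4:-→d5:-→d6:-→d7:-→d8:-→d9:-→d10:-→d11:H4→d12:-→d13:-→d14:-→d15:-→d16:-→d17:-→d18:-→d19:-→d20:-→d21:-→d22:-→d23:-→d24:-→d25:-→d26:-→d27:-→d28:H1  best=H1
  add 241.174.25.0/24 -> H3 at depth 24
  ? 241.160.18.94  path d0:H0→d1:-→d2:-→d3:-→d4:-→d5:-→d6:-→d7:-→d8:-→d9:-→d10:-→d11:H4→d12:-  best=H4
  ? 241.174.25.5  path d0:H0→d1:-→d2:-→d3:-→d4:-→d5:-→d6:-→d7:-→d8:-→d9:-→d10:-→d11:H4→d12:-→d13:-→d14:-→d15:-→d16:-→d17:-→d18:-→d19:-→d20:-→d21:-→d22:-→d23:-→d24:H3  best=H3
  add 238.72.32.0/20 -> H2 at depth 20
  del 238.72.32.0/20 (clear depth 20)
  del 0.0.0.0/0 (clear depth 0)
  add 0.0.0.0/0 -> H3 at depth 0
  add 21.112.0.0/12 -> H0 at depth 12

== LOOKUPS ==
["H1","H1","H2","H0","H2","no-route","H0","H2","H0","H2","H1","H3","H3","H1","H4","H3"]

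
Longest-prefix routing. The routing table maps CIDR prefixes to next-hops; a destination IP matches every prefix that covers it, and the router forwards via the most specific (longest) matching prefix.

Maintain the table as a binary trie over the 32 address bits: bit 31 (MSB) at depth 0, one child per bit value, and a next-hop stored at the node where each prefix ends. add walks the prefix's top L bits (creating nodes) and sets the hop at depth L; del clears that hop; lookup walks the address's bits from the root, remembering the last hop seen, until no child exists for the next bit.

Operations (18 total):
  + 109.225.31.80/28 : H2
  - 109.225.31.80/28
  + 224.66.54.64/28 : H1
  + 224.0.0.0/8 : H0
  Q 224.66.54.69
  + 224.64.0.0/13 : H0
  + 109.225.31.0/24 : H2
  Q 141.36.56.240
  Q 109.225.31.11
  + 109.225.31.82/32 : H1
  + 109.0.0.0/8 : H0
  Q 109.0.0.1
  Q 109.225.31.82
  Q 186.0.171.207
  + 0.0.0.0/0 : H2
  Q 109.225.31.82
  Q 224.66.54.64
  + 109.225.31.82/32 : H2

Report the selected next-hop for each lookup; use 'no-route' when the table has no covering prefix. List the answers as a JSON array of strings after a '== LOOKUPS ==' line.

Apply in order:
  add 109.225.31.80/28 -> H2 at depth 28
  del 109.225.31.80/28 (clear depth 28)
  add 224.66.54.64/28 -> H1 at depth 28
  add 224.0.0.0/8 -> H0 at depth 8
  Q 224.66.54.69: descend 1110000001000010001101100100 ; hops seen [H0,H1] ; pick H1
  add 224.64.0.0/13 -> H0 at depth 13
  add 109.225.31.0/24 -> H2 at depth 24
  Q 141.36.56.240: descend 1 ; hops seen [∅] ; pick no-route
  Q 109.225.31.11: descend 0110110111100001000111110 ; hops seen [H2] ; pick H2
  add 109.225.31.82/32 -> H1 at depth 32
  add 109.0.0.0/8 -> H0 at depth 8
  Q 109.0.0.1: descend 01101101 ; hops seen [H0] ; pick H0
  Q 109.225.31.82: descend 01101101111000010001111101010010 ; hops seen [H0,H2,H1] ; pick H1
  Q 186.0.171.207: descend 1 ; hops seen [∅] ; pick no-route
  add 0.0.0.0/0 -> H2 at depth 0
  Q 109.225.31.82: descend 01101101111000010001111101010010 ; hops seen [H2,H0,H2,H1] ; pick H1
  Q 224.66.54.64: descend 1110000001000010001101100100 ; hops seen [H2,H0,H0,H1] ; pick H1
  add 109.225.31.82/32 -> H2 at depth 32

== LOOKUPS ==
["H1","no-route","H2","H0","H1","no-route","H1","H1"]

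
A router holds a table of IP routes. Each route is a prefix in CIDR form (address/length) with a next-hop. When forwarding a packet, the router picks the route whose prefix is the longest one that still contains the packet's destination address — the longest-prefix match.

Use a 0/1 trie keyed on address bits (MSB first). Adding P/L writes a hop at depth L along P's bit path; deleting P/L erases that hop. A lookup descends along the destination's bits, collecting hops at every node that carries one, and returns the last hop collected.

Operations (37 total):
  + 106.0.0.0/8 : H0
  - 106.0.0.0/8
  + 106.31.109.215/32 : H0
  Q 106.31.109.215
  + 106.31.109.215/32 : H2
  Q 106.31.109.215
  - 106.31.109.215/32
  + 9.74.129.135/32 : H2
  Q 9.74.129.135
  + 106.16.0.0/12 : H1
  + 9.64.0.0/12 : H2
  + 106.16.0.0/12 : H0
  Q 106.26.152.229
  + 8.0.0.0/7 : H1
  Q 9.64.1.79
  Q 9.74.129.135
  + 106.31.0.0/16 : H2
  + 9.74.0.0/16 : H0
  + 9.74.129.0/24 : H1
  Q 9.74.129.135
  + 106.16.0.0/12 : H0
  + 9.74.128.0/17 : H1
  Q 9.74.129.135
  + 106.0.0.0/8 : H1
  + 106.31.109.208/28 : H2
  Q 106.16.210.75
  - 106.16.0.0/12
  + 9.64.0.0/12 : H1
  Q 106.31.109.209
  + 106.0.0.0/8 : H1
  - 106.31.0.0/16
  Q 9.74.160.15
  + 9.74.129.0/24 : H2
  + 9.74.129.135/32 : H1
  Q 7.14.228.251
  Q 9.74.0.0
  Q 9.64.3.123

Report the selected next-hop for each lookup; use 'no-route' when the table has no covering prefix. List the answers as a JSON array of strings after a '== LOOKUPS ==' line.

Process each operation:
  + 106.0.0.0/8 (H0) depth=8
  - 106.0.0.0/8 clear@8
  + 106.31.109.215/32 (H0) depth=32
  lookup 106.31.109.215: bits 01101010000111110110110111010111 walk d0:-→d1:-→d2:-→d3:-→d4:-→d5:-→d6:-→d7:-→d8:-→d9:-→d10:-→d11:-→d12:-→d13:-→d14:-→d15:-→d16:-→d17:-→d18:-→d19:-→d20:-→d21:-→d22:-→d23:-→d24:-→d25:-→d26:-→d27:-→d28:-→d29:-→d30:-→d31:-→d32:H0 -> H0
  + 106.31.109.215/32 (H2) depth=32
  lookup 106.31.109.215: bits 01101010000111110110110111010111 walk d0:-→d1:-→d2:-→d3:-→d4:-→d5:-→d6:-→d7:-→d8:-→d9:-→d10:-→d11:-→d12:-→d13:-→d14:-→d15:-→d16:-→d17:-→d18:-→d19:-→d20:-→d21:-→d22:-→d23:-→d24:-→d25:-→d26:-→d27:-→d28:-→d29:-→d30:-→d31:-→d32:H2 -> H2
  - 106.31.109.215/32 clear@32
  + 9.74.129.135/32 (H2) depth=32
  lookup 9.74.129.135: bits 00001001010010101000000110000111 walk d0:-→d1:-→d2:-→d3:-→d4:-→d5:-→d6:-→d7:-→d8:-→d9:-→d10:-→d11:-→d12:-→d13:-→d14:-→d15:-→d16:-→d17:-→d18:-→d19:-→d20:-→d21:-→d22:-→d23:-→d24:-→d25:-→d26:-→d27:-→d28:-→d29:-→d30:-→d31:-→d32:H2 -> H2
  + 106.16.0.0/12 (H1) depth=12
  + 9.64.0.0/12 (H2) depth=12
  + 106.16.0.0/12 (H0) depth=12
  lookup 106.26.152.229: bits 0110101000011 walk d0:-→d1:-→d2:-→d3:-→d4:-→d5:-→d6:-→d7:-→d8:-→d9:-→d10:-→d11:-→d12:H0→d13:- -> H0
  + 8.0.0.0/7 (H1) depth=7
  lookup 9.64.1.79: bits 000010010100 walk d0:-→d1:-→d2:-→d3:-→d4:-→d5:-→d6:-→d7:H1→d8:-→d9:-→d10:-→d11:-→d12:H2 -> H2
  lookup 9.74.129.135: bits 00001001010010101000000110000111 walk d0:-→d1:-→d2:-→d3:-→d4:-→d5:-→d6:-→d7:H1→d8:-→d9:-→d10:-→d11:-→d12:H2→d13:-→d14:-→d15:-→d16:-→d17:-→d18:-→d19:-→d20:-→d21:-→d22:-→d23:-→d24:-→d25:-→d26:-→d27:-→d28:-→d29:-→d30:-→d31:-→d32:H2 -> H2
  + 106.31.0.0/16 (H2) depth=16
  + 9.74.0.0/16 (H0) depth=16
  + 9.74.129.0/24 (H1) depth=24
  lookup 9.74.129.135: bits 00001001010010101000000110000111 walk d0:-→d1:-→d2:-→d3:-→d4:-→d5:-→d6:-→d7:H1→d8:-→d9:-→d10:-→d11:-→d12:H2→d13:-→d14:-→d15:-→d16:H0→d17:-→d18:-→d19:-→d20:-→d21:-→d22:-→d23:-→d24:H1→d25:-→d26:-→d27:-→d28:-→d29:-→d30:-→d31:-→d32:H2 -> H2
  + 106.16.0.0/12 (H0) depth=12
  + 9.74.128.0/17 (H1) depth=17
  lookup 9.74.129.135: bits 00001001010010101000000110000111 walk d0:-→d1:-→d2:-→d3:-→d4:-→d5:-→d6:-→d7:H1→d8:-→d9:-→d10:-→d11:-→d12:H2→d13:-→d14:-→d15:-→d16:H0→d17:H1→d18:-→d19:-→d20:-→d21:-→d22:-→d23:-→d24:H1→d25:-→d26:-→d27:-→d28:-→d29:-→d30:-→d31:-→d32:H2 -> H2
  + 106.0.0.0/8 (H1) depth=8
  + 106.31.109.208/28 (H2) depth=28
  lookup 106.16.210.75: bits 011010100001 walk d0:-→d1:-→d2:-→d3:-→d4:-→d5:-→d6:-→d7:-→d8:H1→d9:-→d10:-→d11:-→d12:H0 -> H0
  - 106.16.0.0/12 clear@12
  + 9.64.0.0/12 (H1) depth=12
  lookup 106.31.109.209: bits 01101010000111110110110111010 walk d0:-→d1:-→d2:-→d3:-→d4:-→d5:-→d6:-→d7:-→d8:H1→d9:-→d10:-→d11:-→d12:-→d13:-→d14:-→d15:-→d16:H2→d17:-→d18:-→d19:-→d20:-→d21:-→d22:-→d23:-→d24:-→d25:-→d26:-→d27:-→d28:H2→d29:- -> H2
  + 106.0.0.0/8 (H1) depth=8
  - 106.31.0.0/16 clear@16
  lookup 9.74.160.15: bits 000010010100101010 walk d0:-→d1:-→d2:-→d3:-→d4:-→d5:-→d6:-→d7:H1→d8:-→d9:-→d10:-→d11:-→d12:H1→d13:-→d14:-→d15:-→d16:H0→d17:H1→d18:- -> H1
  + 9.74.129.0/24 (H2) depth=24
  + 9.74.129.135/32 (H1) depth=32
  lookup 7.14.228.251: bits 0000 walk d0:-→d1:-→d2:-→d3:-→d4:- -> no-route
  lookup 9.74.0.0: bits 0000100101001010 walk d0:-→d1:-→d2:-→d3:-→d4:-→d5:-→d6:-→d7:H1→d8:-→d9:-→d10:-→d11:-→d12:H1→d13:-→d14:-→d15:-→d16:H0 -> H0
  lookup 9.64.3.123: bits 000010010100 walk d0:-→d1:-→d2:-→d3:-→d4:-→d5:-→d6:-→d7:H1→d8:-→d9:-→d10:-→d11:-→d12:H1 -> H1

== LOOKUPS ==
["H0","H2","H2","H0","H2","H2","H2","H2","H0","H2","H1","no-route","H0","H1"]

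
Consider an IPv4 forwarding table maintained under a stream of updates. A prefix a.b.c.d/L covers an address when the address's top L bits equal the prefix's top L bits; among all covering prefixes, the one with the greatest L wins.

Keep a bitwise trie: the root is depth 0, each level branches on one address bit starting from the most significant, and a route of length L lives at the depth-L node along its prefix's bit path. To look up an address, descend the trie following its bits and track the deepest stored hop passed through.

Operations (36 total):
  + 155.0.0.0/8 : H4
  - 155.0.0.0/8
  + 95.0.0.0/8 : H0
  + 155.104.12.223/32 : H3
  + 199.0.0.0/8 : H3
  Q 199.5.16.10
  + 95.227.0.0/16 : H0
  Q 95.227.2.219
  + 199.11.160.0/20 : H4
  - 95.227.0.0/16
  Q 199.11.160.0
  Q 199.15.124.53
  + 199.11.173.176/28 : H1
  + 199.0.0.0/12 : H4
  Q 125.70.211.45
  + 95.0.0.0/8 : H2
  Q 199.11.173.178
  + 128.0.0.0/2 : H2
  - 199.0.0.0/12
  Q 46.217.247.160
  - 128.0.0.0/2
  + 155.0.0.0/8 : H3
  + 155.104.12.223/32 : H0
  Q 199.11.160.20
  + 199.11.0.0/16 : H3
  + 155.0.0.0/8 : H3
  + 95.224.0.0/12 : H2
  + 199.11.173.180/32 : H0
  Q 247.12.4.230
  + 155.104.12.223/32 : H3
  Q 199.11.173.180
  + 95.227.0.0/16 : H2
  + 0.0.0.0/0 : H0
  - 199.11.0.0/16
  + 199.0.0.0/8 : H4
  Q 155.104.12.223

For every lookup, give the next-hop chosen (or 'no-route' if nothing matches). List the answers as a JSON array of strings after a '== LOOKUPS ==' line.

Apply in order:
  + 155.0.0.0/8 (H4) depth=8
  - 155.0.0.0/8 clear@8
  + 95.0.0.0/8 (H0) depth=8
  + 155.104.12.223/32 (H3) depth=32
  + 199.0.0.0/8 (H3) depth=8
  lookup 199.5.16.10: bits 11000111 walk d0:-→d1:-→d2:-→d3:-→d4:-→d5:-→d6:-→d7:-→d8:H3 -> H3
  + 95.227.0.0/16 (H0) depth=16
  lookup 95.227.2.219: bits 0101111111100011 walk d0:-→d1:-→d2:-→d3:-→d4:-→d5:-→d6:-→d7:-→d8:H0→d9:-→d10:-→d11:-→d12:-→d13:-→d14:-→d15:-→d16:H0 -> H0
  + 199.11.160.0/20 (H4) depth=20
  - 95.227.0.0/16 clear@16
  lookup 199.11.160.0: bits 11000111000010111010 walk d0:-→d1:-→d2:-→d3:-→d4:-→d5:-→d6:-→d7:-→d8:H3→d9:-→d10:-→d11:-→d12:-→d13:-→d14:-→d15:-→d16:-→d17:-→d18:-→d19:-→d20:H4 -> H4
  lookup 199.15.124.53: bits 1100011100001 walk d0:-→d1:-→d2:-→d3:-→d4:-→d5:-→d6:-→d7:-→d8:H3→d9:-→d10:-→d11:-→d12:-→d13:- -> H3
  + 199.11.173.176/28 (H1) depth=28
  + 199.0.0.0/12 (H4) depth=12
  lookup 125.70.211.45: bits 01 walk d0:-→d1:-→d2:- -> no-route
  + 95.0.0.0/8 (H2) depth=8
  lookup 199.11.173.178: bits 1100011100001011101011011011 walk d0:-→d1:-→d2:-→d3:-→d4:-→d5:-→d6:-→d7:-→d8:H3→d9:-→d10:-→d11:-→d12:H4→d13:-→d14:-→d15:-→d16:-→d17:-→d18:-→d19:-→d20:H4→d21:-→d22:-→d23:-→d24:-→d25:-→d26:-→d27:-→d28:H1 -> H1
  + 128.0.0.0/2 (H2) depth=2
  - 199.0.0.0/12 clear@12
  lookup 46.217.247.160: bits 0 walk d0:-→d1:- -> no-route
  - 128.0.0.0/2 clear@2
  + 155.0.0.0/8 (H3) depth=8
  + 155.104.12.223/32 (H0) depth=32
  lookup 199.11.160.20: bits 11000111000010111010 walk d0:-→d1:-→d2:-→d3:-→d4:-→d5:-→d6:-→d7:-→d8:H3→d9:-→d10:-→d11:-→d12:-→d13:-→d14:-→d15:-→d16:-→d17:-→d18:-→d19:-→d20:H4 -> H4
  + 199.11.0.0/16 (H3) depth=16
  + 155.0.0.0/8 (H3) depth=8
  + 95.224.0.0/12 (H2) depth=12
  + 199.11.173.180/32 (H0) depth=32
  lookup 247.12.4.230: bits 11 walk d0:-→d1:-→d2:- -> no-route
  + 155.104.12.223/32 (H3) depth=32
  lookup 199.11.173.180: bits 11000111000010111010110110110100 walk d0:-→d1:-→d2:-→d3:-→d4:-→d5:-→d6:-→d7:-→d8:H3→d9:-→d10:-→d11:-→d12:-→d13:-→d14:-→d15:-→d16:H3→d17:-→d18:-→d19:-→d20:H4→d21:-→d22:-→d23:-→d24:-→d25:-→d26:-→d27:-→d28:H1→d29:-→d30:-→d31:-→d32:H0 -> H0
  + 95.227.0.0/16 (H2) depth=16
  + 0.0.0.0/0 (H0) depth=0
  - 199.11.0.0/16 clear@16
  + 199.0.0.0/8 (H4) depth=8
  lookup 155.104.12.223: bits 10011011011010000000110011011111 walk d0:H0→d1:-→d2:-→d3:-→d4:-→d5:-→d6:-→d7:-→d8:H3→d9:-→d10:-→d11:-→d12:-→d13:-→d14:-→d15:-→d16:-→d17:-→d18:-→d19:-→d20:-→d21:-→d22:-→d23:-→d24:-→d25:-→d26:-→d27:-→d28:-→d29:-→d30:-→d31:-→d32:H3 -> H3

== LOOKUPS ==
["H3","H0","H4","H3","no-route","H1","no-route","H4","no-route","H0","H3"]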